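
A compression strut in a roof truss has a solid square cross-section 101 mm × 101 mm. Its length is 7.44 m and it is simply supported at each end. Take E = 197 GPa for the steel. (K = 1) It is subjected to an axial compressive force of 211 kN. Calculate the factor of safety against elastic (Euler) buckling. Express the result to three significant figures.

I = a⁴/12 = 101⁴/12 = 8.672×10^6 mm⁴
I = 8.672×10^6 mm⁴ = 8.672×10^-6 m⁴
Effective length L_e = K·L = 1 × 7.44 = 7.440 m
P_cr = π²EI / L_e² = π² × 197×10⁹ × 8.672×10^-6 / 7.440² = 3.046×10^5 N
Factor of safety n = P_cr / P = 304.60 / 211 = 1.44

n ≈ 1.44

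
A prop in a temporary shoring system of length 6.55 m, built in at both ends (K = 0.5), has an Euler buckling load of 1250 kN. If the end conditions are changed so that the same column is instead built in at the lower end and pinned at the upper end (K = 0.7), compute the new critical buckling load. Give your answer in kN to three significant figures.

P_cr ≈ 638 kN

P_cr ∝ 1/K², so P_cr,new = P_cr,old × (K_old/K_new)² = 1250 × (0.5/0.7)²
= 1250 × 0.5102 = 638 kN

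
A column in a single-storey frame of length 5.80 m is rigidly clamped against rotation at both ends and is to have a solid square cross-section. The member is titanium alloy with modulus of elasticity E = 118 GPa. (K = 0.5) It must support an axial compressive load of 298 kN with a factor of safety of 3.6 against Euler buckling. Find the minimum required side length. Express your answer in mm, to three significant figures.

Required P_cr = n·P = 3.6 × 298 = 1073 kN
L_e = K·L = 0.5 × 5.80 = 2.900 m
Required I = P_cr·L_e²/(π²E) = 1.073×10^6 × 2.900² / (π² × 1.18×10^11) = 7.747×10^-6 m⁴
I_req = 7.747×10^6 mm⁴
Solid square: I = a⁴/12  ⇒  a = (12I)^(1/4) = (12×7.747×10^6)^(1/4) = 98.2 mm

a ≈ 98.2 mm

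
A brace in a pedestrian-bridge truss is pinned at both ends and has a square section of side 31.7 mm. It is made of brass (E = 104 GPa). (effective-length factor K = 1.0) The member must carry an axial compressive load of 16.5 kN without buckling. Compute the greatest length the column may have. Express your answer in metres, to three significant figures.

L_max ≈ 2.29 m

I = a⁴/12 = 31.7⁴/12 = 8.415×10^4 mm⁴
I = 8.415×10^-8 m⁴
At the buckling limit P_cr = P = 1.650×10^4 N
From P_cr = π²EI/(K·L)²:  L = (1/K)·√(π²EI/P_cr) = (1/1)·√(π²×1.04×10^11×8.415×10^-8/1.650×10^4)
L = 2.29 m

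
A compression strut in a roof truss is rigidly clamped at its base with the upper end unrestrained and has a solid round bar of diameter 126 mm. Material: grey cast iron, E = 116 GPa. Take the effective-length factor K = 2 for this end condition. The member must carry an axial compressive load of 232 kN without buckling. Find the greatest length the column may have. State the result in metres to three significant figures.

I = πd⁴/64 = π×126⁴/64 = 1.237×10^7 mm⁴
I = 1.237×10^-5 m⁴
At the buckling limit P_cr = P = 2.320×10^5 N
From P_cr = π²EI/(K·L)²:  L = (1/K)·√(π²EI/P_cr) = (1/2)·√(π²×1.16×10^11×1.237×10^-5/2.320×10^5)
L = 3.91 m

L_max ≈ 3.91 m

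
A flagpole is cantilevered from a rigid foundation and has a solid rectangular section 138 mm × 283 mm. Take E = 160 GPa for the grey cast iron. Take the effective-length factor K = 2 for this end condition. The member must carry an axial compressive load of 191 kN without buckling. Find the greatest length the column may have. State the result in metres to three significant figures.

L_max ≈ 11.3 m

Buckling occurs about the weak axis: I_min = h·b³/12 with b = 138 mm (the shorter side).
I_min = 283×138³/12 = 6.198×10^7 mm⁴
I = 6.198×10^-5 m⁴
At the buckling limit P_cr = P = 1.910×10^5 N
From P_cr = π²EI/(K·L)²:  L = (1/K)·√(π²EI/P_cr) = (1/2)·√(π²×1.60×10^11×6.198×10^-5/1.910×10^5)
L = 11.3 m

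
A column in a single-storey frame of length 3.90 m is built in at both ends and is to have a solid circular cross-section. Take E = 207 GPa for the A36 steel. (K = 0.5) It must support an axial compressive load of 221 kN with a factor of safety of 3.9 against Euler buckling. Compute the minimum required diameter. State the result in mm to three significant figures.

Required P_cr = n·P = 3.9 × 221 = 861.9 kN
L_e = K·L = 0.5 × 3.90 = 1.950 m
Required I = P_cr·L_e²/(π²E) = 8.619×10^5 × 1.950² / (π² × 2.07×10^11) = 1.604×10^-6 m⁴
I_req = 1.604×10^6 mm⁴
Solid circle: I = πd⁴/64  ⇒  d = (64I/π)^(1/4) = (64×1.604×10^6/π)^(1/4) = 75.6 mm

d ≈ 75.6 mm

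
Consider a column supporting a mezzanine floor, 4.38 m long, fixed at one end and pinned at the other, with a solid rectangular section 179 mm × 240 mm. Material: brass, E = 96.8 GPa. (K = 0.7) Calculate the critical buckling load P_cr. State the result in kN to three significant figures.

P_cr ≈ 11700 kN

Buckling occurs about the weak axis: I_min = h·b³/12 with b = 179 mm (the shorter side).
I_min = 240×179³/12 = 1.147×10^8 mm⁴
I = 1.147×10^8 mm⁴ = 1.147×10^-4 m⁴
Effective length L_e = K·L = 0.7 × 4.38 = 3.066 m
P_cr = π²EI / L_e² = π² × 96.8×10⁹ × 1.147×10^-4 / 3.066² = 1.166×10^7 N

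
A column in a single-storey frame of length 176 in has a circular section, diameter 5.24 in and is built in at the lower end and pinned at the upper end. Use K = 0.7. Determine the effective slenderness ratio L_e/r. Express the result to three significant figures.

I = πd⁴/64 = π×5.24⁴/64 = 37.01 in⁴
A = 21.57 in²;  r_min = √(I/A) = √(37.01/21.57) = 1.310 in
L_e = K·L = 0.7 × 176 = 123.2 in
λ = L_e / r_min = 123.20 / 1.310 = 94.0

λ ≈ 94.0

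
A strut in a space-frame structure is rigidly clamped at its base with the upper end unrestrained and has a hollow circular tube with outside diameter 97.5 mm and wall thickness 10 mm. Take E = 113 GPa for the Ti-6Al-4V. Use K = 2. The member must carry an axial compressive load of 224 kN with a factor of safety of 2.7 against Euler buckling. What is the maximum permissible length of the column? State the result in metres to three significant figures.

L_max ≈ 1.11 m

Inner diameter d_i = 97.5 − 2×10 = 77.50 mm
I = π(d_o⁴ − d_i⁴)/64 = π(97.5⁴ − 77.50⁴)/64 = 2.665×10^6 mm⁴
I = 2.665×10^-6 m⁴
Required critical load P_cr = n·P = 2.7 × 224 = 604.8 kN = 6.048×10^5 N
From P_cr = π²EI/(K·L)²:  L = (1/K)·√(π²EI/P_cr) = (1/2)·√(π²×1.13×10^11×2.665×10^-6/6.048×10^5)
L = 1.11 m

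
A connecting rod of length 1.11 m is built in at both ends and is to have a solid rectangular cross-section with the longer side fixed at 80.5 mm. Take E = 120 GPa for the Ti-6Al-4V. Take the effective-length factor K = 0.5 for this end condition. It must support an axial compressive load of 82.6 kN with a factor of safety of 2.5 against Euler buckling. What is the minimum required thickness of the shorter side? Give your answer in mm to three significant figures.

b ≈ 20.0 mm

Required P_cr = n·P = 2.5 × 82.6 = 206.5 kN
L_e = K·L = 0.5 × 1.11 = 0.5550 m
Required I = P_cr·L_e²/(π²E) = 2.065×10^5 × 0.5550² / (π² × 1.20×10^11) = 5.371×10^-8 m⁴
I_req = 5.371×10^4 mm⁴
Rectangle, weak axis: I_min = h·b³/12 with h = 80.5 mm fixed  ⇒  b = (12I/h)^(1/3) = 20.0 mm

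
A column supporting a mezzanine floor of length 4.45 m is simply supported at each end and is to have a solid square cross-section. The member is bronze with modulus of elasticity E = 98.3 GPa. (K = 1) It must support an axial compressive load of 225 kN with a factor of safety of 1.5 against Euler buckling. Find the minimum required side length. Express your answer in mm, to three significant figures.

Required P_cr = n·P = 1.5 × 225 = 337.5 kN
L_e = K·L = 1 × 4.45 = 4.450 m
Required I = P_cr·L_e²/(π²E) = 3.375×10^5 × 4.450² / (π² × 9.83×10^10) = 6.889×10^-6 m⁴
I_req = 6.889×10^6 mm⁴
Solid square: I = a⁴/12  ⇒  a = (12I)^(1/4) = (12×6.889×10^6)^(1/4) = 95.4 mm

a ≈ 95.4 mm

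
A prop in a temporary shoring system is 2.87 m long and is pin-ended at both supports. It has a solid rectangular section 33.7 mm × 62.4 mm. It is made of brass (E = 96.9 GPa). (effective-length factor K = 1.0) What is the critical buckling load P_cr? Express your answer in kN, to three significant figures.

P_cr ≈ 23.1 kN

Buckling occurs about the weak axis: I_min = h·b³/12 with b = 33.7 mm (the shorter side).
I_min = 62.4×33.7³/12 = 1.990×10^5 mm⁴
I = 1.990×10^5 mm⁴ = 1.990×10^-7 m⁴
Effective length L_e = K·L = 1 × 2.87 = 2.870 m
P_cr = π²EI / L_e² = π² × 96.9×10⁹ × 1.990×10^-7 / 2.870² = 2.311×10^4 N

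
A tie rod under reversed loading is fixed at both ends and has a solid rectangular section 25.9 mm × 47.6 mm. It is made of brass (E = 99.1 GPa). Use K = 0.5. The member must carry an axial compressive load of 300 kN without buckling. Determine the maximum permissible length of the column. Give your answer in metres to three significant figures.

L_max ≈ 0.948 m

Buckling occurs about the weak axis: I_min = h·b³/12 with b = 25.9 mm (the shorter side).
I_min = 47.6×25.9³/12 = 6.892×10^4 mm⁴
I = 6.892×10^-8 m⁴
At the buckling limit P_cr = P = 3.000×10^5 N
From P_cr = π²EI/(K·L)²:  L = (1/K)·√(π²EI/P_cr) = (1/0.5)·√(π²×9.91×10^10×6.892×10^-8/3.000×10^5)
L = 0.948 m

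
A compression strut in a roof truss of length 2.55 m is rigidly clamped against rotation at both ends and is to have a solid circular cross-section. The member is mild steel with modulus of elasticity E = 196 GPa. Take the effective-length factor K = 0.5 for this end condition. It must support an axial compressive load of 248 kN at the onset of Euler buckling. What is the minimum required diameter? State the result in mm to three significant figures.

d ≈ 45.4 mm

L_e = K·L = 0.5 × 2.55 = 1.275 m
Required I = P_cr·L_e²/(π²E) = 2.480×10^5 × 1.275² / (π² × 1.96×10^11) = 2.084×10^-7 m⁴
I_req = 2.084×10^5 mm⁴
Solid circle: I = πd⁴/64  ⇒  d = (64I/π)^(1/4) = (64×2.084×10^5/π)^(1/4) = 45.4 mm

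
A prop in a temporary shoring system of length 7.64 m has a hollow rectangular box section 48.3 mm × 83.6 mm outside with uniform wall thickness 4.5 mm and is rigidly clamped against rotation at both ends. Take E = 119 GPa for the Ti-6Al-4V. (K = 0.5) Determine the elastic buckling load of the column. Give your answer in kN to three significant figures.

Inner dimensions: h_i = 83.6 − 2×4.5 = 74.60 mm, b_i = 48.3 − 2×4.5 = 39.30 mm
Weak-axis I_min = (h_o·b_o³ − h_i·b_i³)/12 with b_o = 48.3, b_i = 39.30 mm (shorter outer/inner sides).
I_min = (83.6×48.3³ − 74.60×39.30³)/12 = 4.077×10^5 mm⁴
I = 4.077×10^5 mm⁴ = 4.077×10^-7 m⁴
Effective length L_e = K·L = 0.5 × 7.64 = 3.820 m
P_cr = π²EI / L_e² = π² × 119×10⁹ × 4.077×10^-7 / 3.820² = 3.281×10^4 N

P_cr ≈ 32.8 kN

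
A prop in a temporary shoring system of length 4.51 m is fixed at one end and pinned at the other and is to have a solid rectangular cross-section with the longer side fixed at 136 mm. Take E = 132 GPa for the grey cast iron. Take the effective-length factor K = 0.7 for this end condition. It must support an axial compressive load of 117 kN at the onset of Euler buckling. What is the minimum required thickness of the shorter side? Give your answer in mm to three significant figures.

L_e = K·L = 0.7 × 4.51 = 3.157 m
Required I = P_cr·L_e²/(π²E) = 1.170×10^5 × 3.157² / (π² × 1.32×10^11) = 8.951×10^-7 m⁴
I_req = 8.951×10^5 mm⁴
Rectangle, weak axis: I_min = h·b³/12 with h = 136 mm fixed  ⇒  b = (12I/h)^(1/3) = 42.9 mm

b ≈ 42.9 mm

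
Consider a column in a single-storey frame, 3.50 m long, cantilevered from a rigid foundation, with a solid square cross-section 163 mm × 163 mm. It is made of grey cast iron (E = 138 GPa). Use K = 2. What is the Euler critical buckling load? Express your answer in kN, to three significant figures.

I = a⁴/12 = 163⁴/12 = 5.883×10^7 mm⁴
I = 5.883×10^7 mm⁴ = 5.883×10^-5 m⁴
Effective length L_e = K·L = 2 × 3.50 = 7.000 m
P_cr = π²EI / L_e² = π² × 138×10⁹ × 5.883×10^-5 / 7.000² = 1.635×10^6 N

P_cr ≈ 1640 kN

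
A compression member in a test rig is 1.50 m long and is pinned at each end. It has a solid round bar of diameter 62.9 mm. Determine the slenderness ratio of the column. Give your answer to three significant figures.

For a solid circle r = d/4 = 62.9/4 = 15.72 mm
L_e = K·L = 1 × 1.50 m = 1.500 m = 1500.0 mm
λ = L_e / r_min = 1500.0 / 15.73 = 95.4

λ ≈ 95.4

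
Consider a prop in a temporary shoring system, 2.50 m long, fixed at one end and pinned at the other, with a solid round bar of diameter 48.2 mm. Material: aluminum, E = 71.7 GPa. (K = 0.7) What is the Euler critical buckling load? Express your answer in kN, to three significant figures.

P_cr ≈ 61.2 kN

I = πd⁴/64 = π×48.2⁴/64 = 2.649×10^5 mm⁴
I = 2.649×10^5 mm⁴ = 2.649×10^-7 m⁴
Effective length L_e = K·L = 0.7 × 2.50 = 1.750 m
P_cr = π²EI / L_e² = π² × 71.7×10⁹ × 2.649×10^-7 / 1.750² = 6.122×10^4 N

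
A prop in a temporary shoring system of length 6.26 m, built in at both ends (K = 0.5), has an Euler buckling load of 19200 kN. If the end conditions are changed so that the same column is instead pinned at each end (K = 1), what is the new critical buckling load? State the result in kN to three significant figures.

P_cr ≈ 4800 kN

P_cr ∝ 1/K², so P_cr,new = P_cr,old × (K_old/K_new)² = 19200 × (0.5/1)²
= 19200 × 0.2500 = 4800 kN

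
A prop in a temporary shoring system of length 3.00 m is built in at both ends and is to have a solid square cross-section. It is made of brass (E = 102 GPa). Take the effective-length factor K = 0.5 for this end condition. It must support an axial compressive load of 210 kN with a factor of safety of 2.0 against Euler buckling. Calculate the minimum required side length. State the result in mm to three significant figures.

Required P_cr = n·P = 2.0 × 210 = 420.0 kN
L_e = K·L = 0.5 × 3.00 = 1.500 m
Required I = P_cr·L_e²/(π²E) = 4.200×10^5 × 1.500² / (π² × 1.02×10^11) = 9.387×10^-7 m⁴
I_req = 9.387×10^5 mm⁴
Solid square: I = a⁴/12  ⇒  a = (12I)^(1/4) = (12×9.387×10^5)^(1/4) = 57.9 mm

a ≈ 57.9 mm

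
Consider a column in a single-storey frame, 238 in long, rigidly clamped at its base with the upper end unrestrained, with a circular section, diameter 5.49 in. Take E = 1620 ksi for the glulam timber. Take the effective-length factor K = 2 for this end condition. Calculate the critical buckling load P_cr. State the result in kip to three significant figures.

I = πd⁴/64 = π×5.49⁴/64 = 44.59 in⁴
Effective length L_e = K·L = 2 × 238 = 476.0 in
P_cr = π²EI / L_e² = π² × 1620×10³ × 44.59 / 476.0² = 3.147×10^3 lb

P_cr ≈ 3.15 kip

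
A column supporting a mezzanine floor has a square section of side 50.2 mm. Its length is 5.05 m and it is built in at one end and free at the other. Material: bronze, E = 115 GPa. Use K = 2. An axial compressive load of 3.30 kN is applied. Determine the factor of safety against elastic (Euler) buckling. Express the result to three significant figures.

I = a⁴/12 = 50.2⁴/12 = 5.292×10^5 mm⁴
I = 5.292×10^5 mm⁴ = 5.292×10^-7 m⁴
Effective length L_e = K·L = 2 × 5.05 = 10.10 m
P_cr = π²EI / L_e² = π² × 115×10⁹ × 5.292×10^-7 / 10.10² = 5.888×10^3 N
Factor of safety n = P_cr / P = 5.8883 / 3.30 = 1.78

n ≈ 1.78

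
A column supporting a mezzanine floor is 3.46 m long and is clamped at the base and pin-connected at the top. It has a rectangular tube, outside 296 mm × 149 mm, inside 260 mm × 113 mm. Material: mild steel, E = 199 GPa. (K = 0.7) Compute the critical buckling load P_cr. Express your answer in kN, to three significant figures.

P_cr ≈ 16900 kN

Weak-axis I_min = (h_o·b_o³ − h_i·b_i³)/12 with b_o = 149, b_i = 113.0 mm (shorter outer/inner sides).
I_min = (296×149³ − 260.0×113.0³)/12 = 5.033×10^7 mm⁴
I = 5.033×10^7 mm⁴ = 5.033×10^-5 m⁴
Effective length L_e = K·L = 0.7 × 3.46 = 2.422 m
P_cr = π²EI / L_e² = π² × 199×10⁹ × 5.033×10^-5 / 2.422² = 1.685×10^7 N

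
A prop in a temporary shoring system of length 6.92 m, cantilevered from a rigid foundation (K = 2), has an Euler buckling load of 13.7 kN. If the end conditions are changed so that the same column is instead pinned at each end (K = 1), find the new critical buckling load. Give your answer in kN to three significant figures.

P_cr ≈ 54.8 kN

P_cr ∝ 1/K², so P_cr,new = P_cr,old × (K_old/K_new)² = 13.7 × (2/1)²
= 13.7 × 4.000 = 54.8 kN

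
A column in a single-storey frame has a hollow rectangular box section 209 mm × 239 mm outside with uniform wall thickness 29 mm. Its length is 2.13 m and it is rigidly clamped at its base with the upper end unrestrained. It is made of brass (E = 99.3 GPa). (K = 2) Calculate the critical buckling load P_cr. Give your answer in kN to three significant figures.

P_cr ≈ 7010 kN

Inner dimensions: h_i = 239 − 2×29 = 181.0 mm, b_i = 209 − 2×29 = 151.0 mm
Weak-axis I_min = (h_o·b_o³ − h_i·b_i³)/12 with b_o = 209, b_i = 151.0 mm (shorter outer/inner sides).
I_min = (239×209³ − 181.0×151.0³)/12 = 1.299×10^8 mm⁴
I = 1.299×10^8 mm⁴ = 1.299×10^-4 m⁴
Effective length L_e = K·L = 2 × 2.13 = 4.260 m
P_cr = π²EI / L_e² = π² × 99.3×10⁹ × 1.299×10^-4 / 4.260² = 7.015×10^6 N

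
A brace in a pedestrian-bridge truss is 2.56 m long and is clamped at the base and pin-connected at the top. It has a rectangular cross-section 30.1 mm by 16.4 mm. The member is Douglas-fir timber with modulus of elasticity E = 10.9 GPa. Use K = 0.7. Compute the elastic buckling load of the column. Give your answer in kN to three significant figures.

P_cr ≈ 0.371 kN

Buckling occurs about the weak axis: I_min = h·b³/12 with b = 16.4 mm (the shorter side).
I_min = 30.1×16.4³/12 = 1.106×10^4 mm⁴
I = 1.106×10^4 mm⁴ = 1.106×10^-8 m⁴
Effective length L_e = K·L = 0.7 × 2.56 = 1.792 m
P_cr = π²EI / L_e² = π² × 10.9×10⁹ × 1.106×10^-8 / 1.792² = 370.7 N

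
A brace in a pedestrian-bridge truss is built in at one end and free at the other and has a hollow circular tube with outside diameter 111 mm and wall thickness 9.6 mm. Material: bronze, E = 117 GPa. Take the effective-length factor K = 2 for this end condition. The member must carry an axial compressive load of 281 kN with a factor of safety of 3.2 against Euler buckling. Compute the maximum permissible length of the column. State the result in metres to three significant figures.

Inner diameter d_i = 111 − 2×9.6 = 91.80 mm
I = π(d_o⁴ − d_i⁴)/64 = π(111⁴ − 91.80⁴)/64 = 3.966×10^6 mm⁴
I = 3.966×10^-6 m⁴
Required critical load P_cr = n·P = 3.2 × 281 = 899.2 kN = 8.992×10^5 N
From P_cr = π²EI/(K·L)²:  L = (1/K)·√(π²EI/P_cr) = (1/2)·√(π²×1.17×10^11×3.966×10^-6/8.992×10^5)
L = 1.13 m

L_max ≈ 1.13 m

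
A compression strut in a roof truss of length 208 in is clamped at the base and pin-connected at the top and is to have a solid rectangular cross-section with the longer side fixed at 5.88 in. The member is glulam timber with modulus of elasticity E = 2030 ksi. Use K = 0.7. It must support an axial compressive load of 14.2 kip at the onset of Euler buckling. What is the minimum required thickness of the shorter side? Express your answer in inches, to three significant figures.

b ≈ 3.13 in

L_e = K·L = 0.7 × 208 = 145.6 in
Required I = P_cr·L_e²/(π²E) = 1.420×10^4 × 145.6² / (π² × 2.03×10^6) = 15.03 in⁴
Rectangle, weak axis: I_min = h·b³/12 with h = 5.88 in fixed  ⇒  b = (12I/h)^(1/3) = 3.13 in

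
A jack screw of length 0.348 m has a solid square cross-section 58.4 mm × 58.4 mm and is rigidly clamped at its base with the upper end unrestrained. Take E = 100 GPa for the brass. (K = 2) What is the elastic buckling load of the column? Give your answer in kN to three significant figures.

I = a⁴/12 = 58.4⁴/12 = 9.693×10^5 mm⁴
I = 9.693×10^5 mm⁴ = 9.693×10^-7 m⁴
Effective length L_e = K·L = 2 × 0.348 = 0.6960 m
P_cr = π²EI / L_e² = π² × 100×10⁹ × 9.693×10^-7 / 0.6960² = 1.975×10^6 N

P_cr ≈ 1970 kN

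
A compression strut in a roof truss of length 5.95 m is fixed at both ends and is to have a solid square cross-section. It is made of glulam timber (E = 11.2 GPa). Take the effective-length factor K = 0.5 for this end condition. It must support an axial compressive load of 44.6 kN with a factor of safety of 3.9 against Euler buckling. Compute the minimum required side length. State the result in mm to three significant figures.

a ≈ 114 mm

Required P_cr = n·P = 3.9 × 44.6 = 173.9 kN
L_e = K·L = 0.5 × 5.95 = 2.975 m
Required I = P_cr·L_e²/(π²E) = 1.739×10^5 × 2.975² / (π² × 1.12×10^10) = 1.393×10^-5 m⁴
I_req = 1.393×10^7 mm⁴
Solid square: I = a⁴/12  ⇒  a = (12I)^(1/4) = (12×1.393×10^7)^(1/4) = 114 mm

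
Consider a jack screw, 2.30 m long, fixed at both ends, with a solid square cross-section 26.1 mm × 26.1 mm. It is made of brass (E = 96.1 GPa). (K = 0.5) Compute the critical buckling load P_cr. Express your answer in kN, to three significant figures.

P_cr ≈ 27.7 kN

I = a⁴/12 = 26.1⁴/12 = 3.867×10^4 mm⁴
I = 3.867×10^4 mm⁴ = 3.867×10^-8 m⁴
Effective length L_e = K·L = 0.5 × 2.30 = 1.150 m
P_cr = π²EI / L_e² = π² × 96.1×10⁹ × 3.867×10^-8 / 1.150² = 2.773×10^4 N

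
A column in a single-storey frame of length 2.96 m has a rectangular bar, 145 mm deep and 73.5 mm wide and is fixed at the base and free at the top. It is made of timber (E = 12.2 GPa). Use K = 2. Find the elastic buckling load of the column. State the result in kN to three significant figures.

Buckling occurs about the weak axis: I_min = h·b³/12 with b = 73.5 mm (the shorter side).
I_min = 145×73.5³/12 = 4.798×10^6 mm⁴
I = 4.798×10^6 mm⁴ = 4.798×10^-6 m⁴
Effective length L_e = K·L = 2 × 2.96 = 5.920 m
P_cr = π²EI / L_e² = π² × 12.2×10⁹ × 4.798×10^-6 / 5.920² = 1.648×10^4 N

P_cr ≈ 16.5 kN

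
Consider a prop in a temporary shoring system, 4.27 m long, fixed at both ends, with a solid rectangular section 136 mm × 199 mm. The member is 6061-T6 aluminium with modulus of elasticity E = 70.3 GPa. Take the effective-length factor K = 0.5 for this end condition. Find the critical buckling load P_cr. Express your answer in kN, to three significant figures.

P_cr ≈ 6350 kN

Buckling occurs about the weak axis: I_min = h·b³/12 with b = 136 mm (the shorter side).
I_min = 199×136³/12 = 4.171×10^7 mm⁴
I = 4.171×10^7 mm⁴ = 4.171×10^-5 m⁴
Effective length L_e = K·L = 0.5 × 4.27 = 2.135 m
P_cr = π²EI / L_e² = π² × 70.3×10⁹ × 4.171×10^-5 / 2.135² = 6.350×10^6 N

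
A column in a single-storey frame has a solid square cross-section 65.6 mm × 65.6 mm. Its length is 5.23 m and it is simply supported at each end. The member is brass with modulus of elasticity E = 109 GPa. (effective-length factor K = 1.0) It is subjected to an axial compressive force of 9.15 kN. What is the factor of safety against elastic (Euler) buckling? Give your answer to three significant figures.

I = a⁴/12 = 65.6⁴/12 = 1.543×10^6 mm⁴
I = 1.543×10^6 mm⁴ = 1.543×10^-6 m⁴
Effective length L_e = K·L = 1 × 5.23 = 5.230 m
P_cr = π²EI / L_e² = π² × 109×10⁹ × 1.543×10^-6 / 5.230² = 6.070×10^4 N
Factor of safety n = P_cr / P = 60.696 / 9.15 = 6.63

n ≈ 6.63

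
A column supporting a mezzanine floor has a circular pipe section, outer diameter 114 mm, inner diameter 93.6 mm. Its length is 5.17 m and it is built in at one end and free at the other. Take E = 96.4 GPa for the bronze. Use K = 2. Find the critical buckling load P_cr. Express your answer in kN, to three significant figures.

P_cr ≈ 40.2 kN

d_o = 114 mm, d_i = 93.6 mm
I = π(d_o⁴ − d_i⁴)/64 = π(114⁴ − 93.60⁴)/64 = 4.523×10^6 mm⁴
I = 4.523×10^6 mm⁴ = 4.523×10^-6 m⁴
Effective length L_e = K·L = 2 × 5.17 = 10.34 m
P_cr = π²EI / L_e² = π² × 96.4×10⁹ × 4.523×10^-6 / 10.34² = 4.025×10^4 N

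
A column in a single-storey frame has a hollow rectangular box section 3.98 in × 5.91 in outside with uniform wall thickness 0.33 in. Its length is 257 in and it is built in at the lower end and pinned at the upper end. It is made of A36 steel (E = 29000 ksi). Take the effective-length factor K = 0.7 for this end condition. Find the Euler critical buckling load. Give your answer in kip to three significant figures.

Inner dimensions: h_i = 5.91 − 2×0.33 = 5.250 in, b_i = 3.98 − 2×0.33 = 3.320 in
Weak-axis I_min = (h_o·b_o³ − h_i·b_i³)/12 with b_o = 3.98, b_i = 3.320 in (shorter outer/inner sides).
I_min = (5.91×3.98³ − 5.250×3.320³)/12 = 15.04 in⁴
Effective length L_e = K·L = 0.7 × 257 = 179.9 in
P_cr = π²EI / L_e² = π² × 29000×10³ × 15.04 / 179.9² = 1.330×10^5 lb

P_cr ≈ 133 kip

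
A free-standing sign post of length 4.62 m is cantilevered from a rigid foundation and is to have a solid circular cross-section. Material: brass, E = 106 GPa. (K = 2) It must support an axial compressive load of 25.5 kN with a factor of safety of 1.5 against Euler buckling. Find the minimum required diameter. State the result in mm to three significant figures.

Required P_cr = n·P = 1.5 × 25.5 = 38.25 kN
L_e = K·L = 2 × 4.62 = 9.240 m
Required I = P_cr·L_e²/(π²E) = 3.825×10^4 × 9.240² / (π² × 1.06×10^11) = 3.122×10^-6 m⁴
I_req = 3.122×10^6 mm⁴
Solid circle: I = πd⁴/64  ⇒  d = (64I/π)^(1/4) = (64×3.122×10^6/π)^(1/4) = 89.3 mm

d ≈ 89.3 mm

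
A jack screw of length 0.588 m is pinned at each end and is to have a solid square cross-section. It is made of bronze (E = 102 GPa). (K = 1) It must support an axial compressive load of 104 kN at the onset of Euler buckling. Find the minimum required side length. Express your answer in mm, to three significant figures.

L_e = K·L = 1 × 0.588 = 0.5880 m
Required I = P_cr·L_e²/(π²E) = 1.040×10^5 × 0.5880² / (π² × 1.02×10^11) = 3.572×10^-8 m⁴
I_req = 3.572×10^4 mm⁴
Solid square: I = a⁴/12  ⇒  a = (12I)^(1/4) = (12×3.572×10^4)^(1/4) = 25.6 mm

a ≈ 25.6 mm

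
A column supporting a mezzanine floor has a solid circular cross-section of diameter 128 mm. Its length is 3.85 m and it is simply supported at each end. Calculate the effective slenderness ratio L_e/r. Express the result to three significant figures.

λ ≈ 120

For a solid circle r = d/4 = 128/4 = 32.00 mm
L_e = K·L = 1 × 3.85 m = 3.850 m = 3850.0 mm
λ = L_e / r_min = 3850.0 / 32.00 = 120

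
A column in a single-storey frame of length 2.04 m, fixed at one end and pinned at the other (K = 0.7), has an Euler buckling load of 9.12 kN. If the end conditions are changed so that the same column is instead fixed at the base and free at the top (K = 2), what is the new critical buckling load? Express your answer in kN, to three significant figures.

P_cr ≈ 1.12 kN

P_cr ∝ 1/K², so P_cr,new = P_cr,old × (K_old/K_new)² = 9.12 × (0.7/2)²
= 9.12 × 0.1225 = 1.12 kN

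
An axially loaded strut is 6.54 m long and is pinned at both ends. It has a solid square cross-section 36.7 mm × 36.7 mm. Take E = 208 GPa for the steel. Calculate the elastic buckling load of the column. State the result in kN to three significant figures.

P_cr ≈ 7.26 kN

I = a⁴/12 = 36.7⁴/12 = 1.512×10^5 mm⁴
I = 1.512×10^5 mm⁴ = 1.512×10^-7 m⁴
Effective length L_e = K·L = 1 × 6.54 = 6.540 m
P_cr = π²EI / L_e² = π² × 208×10⁹ × 1.512×10^-7 / 6.540² = 7.256×10^3 N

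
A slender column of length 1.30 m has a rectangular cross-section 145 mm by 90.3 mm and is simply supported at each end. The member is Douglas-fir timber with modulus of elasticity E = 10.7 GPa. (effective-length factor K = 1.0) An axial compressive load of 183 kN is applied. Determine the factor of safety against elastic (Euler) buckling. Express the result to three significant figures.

Buckling occurs about the weak axis: I_min = h·b³/12 with b = 90.3 mm (the shorter side).
I_min = 145×90.3³/12 = 8.897×10^6 mm⁴
I = 8.897×10^6 mm⁴ = 8.897×10^-6 m⁴
Effective length L_e = K·L = 1 × 1.30 = 1.300 m
P_cr = π²EI / L_e² = π² × 10.7×10⁹ × 8.897×10^-6 / 1.300² = 5.560×10^5 N
Factor of safety n = P_cr / P = 555.96 / 183 = 3.04

n ≈ 3.04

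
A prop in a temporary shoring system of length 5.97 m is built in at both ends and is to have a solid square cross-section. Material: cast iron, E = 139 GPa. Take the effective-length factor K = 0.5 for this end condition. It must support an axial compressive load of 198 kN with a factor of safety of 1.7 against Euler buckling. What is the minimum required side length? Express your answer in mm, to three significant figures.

a ≈ 71.6 mm

Required P_cr = n·P = 1.7 × 198 = 336.6 kN
L_e = K·L = 0.5 × 5.97 = 2.985 m
Required I = P_cr·L_e²/(π²E) = 3.366×10^5 × 2.985² / (π² × 1.39×10^11) = 2.186×10^-6 m⁴
I_req = 2.186×10^6 mm⁴
Solid square: I = a⁴/12  ⇒  a = (12I)^(1/4) = (12×2.186×10^6)^(1/4) = 71.6 mm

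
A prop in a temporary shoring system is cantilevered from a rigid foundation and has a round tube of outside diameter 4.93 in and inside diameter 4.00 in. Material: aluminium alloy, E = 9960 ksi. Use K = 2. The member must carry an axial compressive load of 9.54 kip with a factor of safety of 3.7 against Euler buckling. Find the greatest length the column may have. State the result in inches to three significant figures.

L_max ≈ 107 in

d_o = 4.93 in, d_i = 4.00 in
I = π(d_o⁴ − d_i⁴)/64 = π(4.93⁴ − 4.000⁴)/64 = 16.43 in⁴
Required critical load P_cr = n·P = 3.7 × 9.54 = 35.30 kip = 3.530×10^4 lb
From P_cr = π²EI/(K·L)²:  L = (1/K)·√(π²EI/P_cr) = (1/2)·√(π²×9.96×10^6×16.43/3.530×10^4)
L = 107 in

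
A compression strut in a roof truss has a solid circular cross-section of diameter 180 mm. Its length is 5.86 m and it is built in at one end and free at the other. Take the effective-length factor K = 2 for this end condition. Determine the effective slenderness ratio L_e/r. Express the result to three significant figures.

For a solid circle r = d/4 = 180/4 = 45.00 mm
L_e = K·L = 2 × 5.86 m = 11.72 m = 11720 mm
λ = L_e / r_min = 11720 / 45.00 = 260

λ ≈ 260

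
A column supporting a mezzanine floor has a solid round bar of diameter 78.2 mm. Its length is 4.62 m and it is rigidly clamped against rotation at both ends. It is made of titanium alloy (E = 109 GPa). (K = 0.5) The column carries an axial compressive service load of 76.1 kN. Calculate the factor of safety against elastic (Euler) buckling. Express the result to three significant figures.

n ≈ 4.86

I = πd⁴/64 = π×78.2⁴/64 = 1.836×10^6 mm⁴
I = 1.836×10^6 mm⁴ = 1.836×10^-6 m⁴
Effective length L_e = K·L = 0.5 × 4.62 = 2.310 m
P_cr = π²EI / L_e² = π² × 109×10⁹ × 1.836×10^-6 / 2.310² = 3.701×10^5 N
Factor of safety n = P_cr / P = 370.08 / 76.1 = 4.86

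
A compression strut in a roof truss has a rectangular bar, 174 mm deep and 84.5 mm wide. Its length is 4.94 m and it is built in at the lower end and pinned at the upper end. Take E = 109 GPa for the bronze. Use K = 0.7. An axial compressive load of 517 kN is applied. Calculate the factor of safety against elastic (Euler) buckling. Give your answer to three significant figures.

n ≈ 1.52

Buckling occurs about the weak axis: I_min = h·b³/12 with b = 84.5 mm (the shorter side).
I_min = 174×84.5³/12 = 8.749×10^6 mm⁴
I = 8.749×10^6 mm⁴ = 8.749×10^-6 m⁴
Effective length L_e = K·L = 0.7 × 4.94 = 3.458 m
P_cr = π²EI / L_e² = π² × 109×10⁹ × 8.749×10^-6 / 3.458² = 7.871×10^5 N
Factor of safety n = P_cr / P = 787.07 / 517 = 1.52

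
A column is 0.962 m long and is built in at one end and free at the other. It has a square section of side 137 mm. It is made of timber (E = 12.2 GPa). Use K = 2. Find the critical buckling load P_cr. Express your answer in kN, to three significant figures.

P_cr ≈ 955 kN

I = a⁴/12 = 137⁴/12 = 2.936×10^7 mm⁴
I = 2.936×10^7 mm⁴ = 2.936×10^-5 m⁴
Effective length L_e = K·L = 2 × 0.962 = 1.924 m
P_cr = π²EI / L_e² = π² × 12.2×10⁹ × 2.936×10^-5 / 1.924² = 9.549×10^5 N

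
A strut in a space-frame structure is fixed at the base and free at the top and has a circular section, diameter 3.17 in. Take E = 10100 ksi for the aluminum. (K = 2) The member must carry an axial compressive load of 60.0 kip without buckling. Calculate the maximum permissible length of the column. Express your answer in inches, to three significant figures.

L_max ≈ 45.4 in

I = πd⁴/64 = π×3.17⁴/64 = 4.957 in⁴
At the buckling limit P_cr = P = 6.000×10^4 lb
From P_cr = π²EI/(K·L)²:  L = (1/K)·√(π²EI/P_cr) = (1/2)·√(π²×1.01×10^7×4.957/6.000×10^4)
L = 45.4 in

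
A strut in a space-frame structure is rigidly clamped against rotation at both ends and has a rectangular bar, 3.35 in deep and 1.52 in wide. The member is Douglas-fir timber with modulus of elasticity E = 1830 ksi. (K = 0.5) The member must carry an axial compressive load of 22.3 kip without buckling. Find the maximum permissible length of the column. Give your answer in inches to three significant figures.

Buckling occurs about the weak axis: I_min = h·b³/12 with b = 1.52 in (the shorter side).
I_min = 3.35×1.52³/12 = 0.9804 in⁴
At the buckling limit P_cr = P = 2.230×10^4 lb
From P_cr = π²EI/(K·L)²:  L = (1/K)·√(π²EI/P_cr) = (1/0.5)·√(π²×1.83×10^6×0.9804/2.230×10^4)
L = 56.4 in

L_max ≈ 56.4 in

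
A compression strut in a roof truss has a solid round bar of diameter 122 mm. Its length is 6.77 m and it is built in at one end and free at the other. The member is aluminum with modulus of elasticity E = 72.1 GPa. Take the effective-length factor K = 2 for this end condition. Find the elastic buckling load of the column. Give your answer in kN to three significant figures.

P_cr ≈ 42.2 kN

I = πd⁴/64 = π×122⁴/64 = 1.087×10^7 mm⁴
I = 1.087×10^7 mm⁴ = 1.087×10^-5 m⁴
Effective length L_e = K·L = 2 × 6.77 = 13.54 m
P_cr = π²EI / L_e² = π² × 72.1×10⁹ × 1.087×10^-5 / 13.54² = 4.221×10^4 N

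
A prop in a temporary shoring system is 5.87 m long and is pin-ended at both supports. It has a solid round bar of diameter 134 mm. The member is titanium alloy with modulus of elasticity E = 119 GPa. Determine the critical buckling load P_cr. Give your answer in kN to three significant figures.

I = πd⁴/64 = π×134⁴/64 = 1.583×10^7 mm⁴
I = 1.583×10^7 mm⁴ = 1.583×10^-5 m⁴
Effective length L_e = K·L = 1 × 5.87 = 5.870 m
P_cr = π²EI / L_e² = π² × 119×10⁹ × 1.583×10^-5 / 5.870² = 5.395×10^5 N

P_cr ≈ 539 kN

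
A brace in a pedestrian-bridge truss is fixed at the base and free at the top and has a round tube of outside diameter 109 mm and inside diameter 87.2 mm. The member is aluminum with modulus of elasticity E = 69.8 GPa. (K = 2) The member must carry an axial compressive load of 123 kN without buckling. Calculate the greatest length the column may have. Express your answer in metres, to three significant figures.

d_o = 109 mm, d_i = 87.2 mm
I = π(d_o⁴ − d_i⁴)/64 = π(109⁴ − 87.20⁴)/64 = 4.091×10^6 mm⁴
I = 4.091×10^-6 m⁴
At the buckling limit P_cr = P = 1.230×10^5 N
From P_cr = π²EI/(K·L)²:  L = (1/K)·√(π²EI/P_cr) = (1/2)·√(π²×6.98×10^10×4.091×10^-6/1.230×10^5)
L = 2.39 m

L_max ≈ 2.39 m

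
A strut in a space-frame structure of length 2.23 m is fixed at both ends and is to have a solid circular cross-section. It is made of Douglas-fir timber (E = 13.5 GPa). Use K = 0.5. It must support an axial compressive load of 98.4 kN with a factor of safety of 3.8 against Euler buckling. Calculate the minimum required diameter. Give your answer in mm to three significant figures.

Required P_cr = n·P = 3.8 × 98.4 = 373.9 kN
L_e = K·L = 0.5 × 2.23 = 1.115 m
Required I = P_cr·L_e²/(π²E) = 3.739×10^5 × 1.115² / (π² × 1.35×10^10) = 3.489×10^-6 m⁴
I_req = 3.489×10^6 mm⁴
Solid circle: I = πd⁴/64  ⇒  d = (64I/π)^(1/4) = (64×3.489×10^6/π)^(1/4) = 91.8 mm

d ≈ 91.8 mm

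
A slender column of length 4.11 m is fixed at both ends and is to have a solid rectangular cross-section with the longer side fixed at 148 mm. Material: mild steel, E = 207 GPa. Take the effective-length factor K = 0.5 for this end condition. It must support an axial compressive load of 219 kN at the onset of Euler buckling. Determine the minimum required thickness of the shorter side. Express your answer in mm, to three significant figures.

L_e = K·L = 0.5 × 4.11 = 2.055 m
Required I = P_cr·L_e²/(π²E) = 2.190×10^5 × 2.055² / (π² × 2.07×10^11) = 4.527×10^-7 m⁴
I_req = 4.527×10^5 mm⁴
Rectangle, weak axis: I_min = h·b³/12 with h = 148 mm fixed  ⇒  b = (12I/h)^(1/3) = 33.2 mm

b ≈ 33.2 mm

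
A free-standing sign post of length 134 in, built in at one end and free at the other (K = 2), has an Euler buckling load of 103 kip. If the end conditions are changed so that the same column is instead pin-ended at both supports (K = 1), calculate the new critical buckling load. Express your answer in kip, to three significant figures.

P_cr ≈ 412 kip

P_cr ∝ 1/K², so P_cr,new = P_cr,old × (K_old/K_new)² = 103 × (2/1)²
= 103 × 4.000 = 412 kip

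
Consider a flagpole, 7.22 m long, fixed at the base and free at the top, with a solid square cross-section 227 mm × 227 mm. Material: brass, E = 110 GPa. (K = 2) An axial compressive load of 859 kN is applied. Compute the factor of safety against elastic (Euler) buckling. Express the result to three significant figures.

I = a⁴/12 = 227⁴/12 = 2.213×10^8 mm⁴
I = 2.213×10^8 mm⁴ = 2.213×10^-4 m⁴
Effective length L_e = K·L = 2 × 7.22 = 14.44 m
P_cr = π²EI / L_e² = π² × 110×10⁹ × 2.213×10^-4 / 14.44² = 1.152×10^6 N
Factor of safety n = P_cr / P = 1152.1 / 859 = 1.34

n ≈ 1.34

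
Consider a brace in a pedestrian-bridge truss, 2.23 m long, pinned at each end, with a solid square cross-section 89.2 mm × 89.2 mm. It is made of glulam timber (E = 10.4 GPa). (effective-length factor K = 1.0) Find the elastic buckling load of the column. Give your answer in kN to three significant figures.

I = a⁴/12 = 89.2⁴/12 = 5.276×10^6 mm⁴
I = 5.276×10^6 mm⁴ = 5.276×10^-6 m⁴
Effective length L_e = K·L = 1 × 2.23 = 2.230 m
P_cr = π²EI / L_e² = π² × 10.4×10⁹ × 5.276×10^-6 / 2.230² = 1.089×10^5 N

P_cr ≈ 109 kN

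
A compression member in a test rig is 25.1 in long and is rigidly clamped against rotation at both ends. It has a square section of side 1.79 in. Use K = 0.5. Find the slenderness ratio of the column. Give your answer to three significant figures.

I = a⁴/12 = 1.79⁴/12 = 0.8555 in⁴
A = 3.204 in²;  r_min = √(I/A) = √(0.8555/3.204) = 0.5167 in
L_e = K·L = 0.5 × 25.1 = 12.55 in
λ = L_e / r_min = 12.550 / 0.5167 = 24.3

λ ≈ 24.3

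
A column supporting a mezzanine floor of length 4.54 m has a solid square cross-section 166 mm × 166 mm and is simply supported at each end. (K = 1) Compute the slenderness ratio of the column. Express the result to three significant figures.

For a square r = a/√12 = 166/√12 = 47.92 mm
L_e = K·L = 1 × 4.54 m = 4.540 m = 4540.0 mm
λ = L_e / r_min = 4540.0 / 47.92 = 94.7

λ ≈ 94.7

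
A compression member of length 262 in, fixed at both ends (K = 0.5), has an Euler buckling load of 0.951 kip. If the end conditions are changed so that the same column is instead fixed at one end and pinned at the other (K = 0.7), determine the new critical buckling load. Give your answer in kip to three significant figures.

P_cr ≈ 0.485 kip

P_cr ∝ 1/K², so P_cr,new = P_cr,old × (K_old/K_new)² = 0.951 × (0.5/0.7)²
= 0.951 × 0.5102 = 0.485 kip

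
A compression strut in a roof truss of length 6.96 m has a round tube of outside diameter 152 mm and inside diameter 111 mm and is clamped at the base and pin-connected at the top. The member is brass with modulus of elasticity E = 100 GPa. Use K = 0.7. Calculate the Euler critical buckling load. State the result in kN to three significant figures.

d_o = 152 mm, d_i = 111 mm
I = π(d_o⁴ − d_i⁴)/64 = π(152⁴ − 111.0⁴)/64 = 1.875×10^7 mm⁴
I = 1.875×10^7 mm⁴ = 1.875×10^-5 m⁴
Effective length L_e = K·L = 0.7 × 6.96 = 4.872 m
P_cr = π²EI / L_e² = π² × 100×10⁹ × 1.875×10^-5 / 4.872² = 7.797×10^5 N

P_cr ≈ 780 kN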